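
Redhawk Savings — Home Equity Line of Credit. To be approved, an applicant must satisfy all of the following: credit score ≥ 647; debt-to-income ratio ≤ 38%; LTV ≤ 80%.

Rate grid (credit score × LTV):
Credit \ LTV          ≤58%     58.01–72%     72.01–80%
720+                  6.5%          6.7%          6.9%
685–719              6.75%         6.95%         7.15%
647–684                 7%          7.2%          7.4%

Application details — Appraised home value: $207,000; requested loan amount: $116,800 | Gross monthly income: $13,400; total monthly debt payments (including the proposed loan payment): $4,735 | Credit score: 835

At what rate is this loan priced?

Credit score 835 ≥ 647; Debt-to-income = 4,735/13,400 = 35.3% — meets 38% limit
LTV: 116,800 ÷ 207,000 = 56.4%, within 80% cap
Credit 835 → row 720+; LTV 56.4% → column ≤58%. Grid cell → 6.5%.

6.5%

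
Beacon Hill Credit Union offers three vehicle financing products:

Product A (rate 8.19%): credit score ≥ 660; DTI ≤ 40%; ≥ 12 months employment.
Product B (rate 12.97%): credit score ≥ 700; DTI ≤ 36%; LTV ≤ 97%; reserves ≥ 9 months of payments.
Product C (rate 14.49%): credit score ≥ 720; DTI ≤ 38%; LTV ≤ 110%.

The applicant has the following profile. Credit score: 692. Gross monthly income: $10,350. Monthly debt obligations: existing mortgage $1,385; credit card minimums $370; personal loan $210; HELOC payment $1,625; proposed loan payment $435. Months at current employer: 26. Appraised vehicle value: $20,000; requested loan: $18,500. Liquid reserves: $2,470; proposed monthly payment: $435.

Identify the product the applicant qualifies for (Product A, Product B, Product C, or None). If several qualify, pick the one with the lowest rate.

Total debts = (1,385 + 370 + 210 + 1,625 + 435) = 4,025; DTI = 4,025/10,350 = 38.9%.
LTV = 18,500/20,000 = 92.5%.
Reserves = 2,470/435 = 5.7 months.
Product A: score 692 ≥ 660; DTI 38.9% ≤ 40%; employment 26 ≥ 12 mo → qualifies.
Product B: score 692 < 700; DTI 38.9% > 36%; LTV 92.5% ≤ 97%; reserves 5.7 < 9 mo → does not qualify.
Product C: score 692 < 720; DTI 38.9% > 38%; LTV 92.5% ≤ 110% → does not qualify.

Product A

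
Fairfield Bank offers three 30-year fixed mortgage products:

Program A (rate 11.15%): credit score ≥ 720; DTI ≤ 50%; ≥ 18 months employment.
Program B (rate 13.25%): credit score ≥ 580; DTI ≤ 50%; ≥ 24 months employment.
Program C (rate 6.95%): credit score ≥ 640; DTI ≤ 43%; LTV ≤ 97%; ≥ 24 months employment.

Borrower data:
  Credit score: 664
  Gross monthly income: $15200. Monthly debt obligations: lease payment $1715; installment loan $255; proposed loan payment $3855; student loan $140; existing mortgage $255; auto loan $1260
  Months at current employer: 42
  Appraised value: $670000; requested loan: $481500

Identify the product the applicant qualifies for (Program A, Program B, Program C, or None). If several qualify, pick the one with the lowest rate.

Total debts = (1,715 + 255 + 3,855 + 140 + 255 + 1,260) = 7,480; DTI = 7,480/15,200 = 49.2%.
LTV = 481,500/670,000 = 71.9%.
Program A: score 664 < 720; DTI 49.2% ≤ 50%; employment 42 ≥ 18 mo → does not qualify.
Program B: score 664 ≥ 580; DTI 49.2% ≤ 50%; employment 42 ≥ 24 mo → qualifies.
Program C: score 664 ≥ 640; DTI 49.2% > 43%; LTV 71.9% ≤ 97%; employment 42 ≥ 24 mo → does not qualify.

Program B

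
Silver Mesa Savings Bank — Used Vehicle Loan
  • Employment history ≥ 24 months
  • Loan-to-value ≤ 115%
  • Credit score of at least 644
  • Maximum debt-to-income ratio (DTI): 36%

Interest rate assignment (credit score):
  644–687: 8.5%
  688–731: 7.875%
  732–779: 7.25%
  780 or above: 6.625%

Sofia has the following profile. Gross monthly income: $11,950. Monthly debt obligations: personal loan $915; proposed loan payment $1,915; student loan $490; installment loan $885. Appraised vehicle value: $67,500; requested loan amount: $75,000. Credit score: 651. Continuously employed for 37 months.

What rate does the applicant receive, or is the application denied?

Credit score 651 ≥ 644 (meets minimum)
LTV = 75,000/67,500 = 111.1% ≤ 115%
Total monthly debts = (915 + 1,915 + 490 + 885) = 4,205. Debt-to-income = 4,205/11,950 = 35.2% — meets 36% limit
Employment 37 ≥ 24 months
All requirements met. Score 651 falls in the 644–687 tier → 8.5%.

Approved at 8.5%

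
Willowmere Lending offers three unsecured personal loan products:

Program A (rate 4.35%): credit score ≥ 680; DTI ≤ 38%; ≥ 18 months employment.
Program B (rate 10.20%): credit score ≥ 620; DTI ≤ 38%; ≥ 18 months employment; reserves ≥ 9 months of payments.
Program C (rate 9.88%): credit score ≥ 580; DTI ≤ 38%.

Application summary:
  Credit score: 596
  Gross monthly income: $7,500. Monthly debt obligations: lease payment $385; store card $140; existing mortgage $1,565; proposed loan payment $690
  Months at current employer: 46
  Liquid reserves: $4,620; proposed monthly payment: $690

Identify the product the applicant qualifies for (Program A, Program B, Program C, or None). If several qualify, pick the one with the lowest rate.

Program C

Total debts = (385 + 140 + 1,565 + 690) = 2,780; DTI = 2,780/7,500 = 37.1%.
Reserves = 4,620/690 = 6.7 months.
Program A: score 596 < 680; DTI 37.1% ≤ 38%; employment 46 ≥ 18 mo → does not qualify.
Program B: score 596 < 620; DTI 37.1% ≤ 38%; employment 46 ≥ 18 mo; reserves 6.7 < 9 mo → does not qualify.
Program C: score 596 ≥ 580; DTI 37.1% ≤ 38% → qualifies.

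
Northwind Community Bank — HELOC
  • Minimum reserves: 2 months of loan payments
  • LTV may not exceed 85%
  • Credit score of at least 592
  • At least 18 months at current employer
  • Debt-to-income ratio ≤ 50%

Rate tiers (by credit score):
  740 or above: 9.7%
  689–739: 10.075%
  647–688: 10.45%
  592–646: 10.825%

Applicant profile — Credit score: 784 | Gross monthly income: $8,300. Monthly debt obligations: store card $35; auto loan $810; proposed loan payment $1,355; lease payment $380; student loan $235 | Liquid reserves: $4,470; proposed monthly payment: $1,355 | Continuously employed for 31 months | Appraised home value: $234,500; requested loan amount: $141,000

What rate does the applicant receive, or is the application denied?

Credit score 784 ≥ 592 (meets minimum)
Loan-to-value = 141,000/234,500 = 60.1% — pass (85% max)
Employment 31 ≥ 18 months
Reserves = 4,470/1,355 = 3.3 months ≥ 2
Total monthly debts = (35 + 810 + 1,355 + 380 + 235) = 2,815. DTI: 2,815 ÷ 8,300 = 33.9%, within the 50% cap
All requirements met. Score 784 falls in the 740 or above tier → 9.7%.

Approved at 9.7%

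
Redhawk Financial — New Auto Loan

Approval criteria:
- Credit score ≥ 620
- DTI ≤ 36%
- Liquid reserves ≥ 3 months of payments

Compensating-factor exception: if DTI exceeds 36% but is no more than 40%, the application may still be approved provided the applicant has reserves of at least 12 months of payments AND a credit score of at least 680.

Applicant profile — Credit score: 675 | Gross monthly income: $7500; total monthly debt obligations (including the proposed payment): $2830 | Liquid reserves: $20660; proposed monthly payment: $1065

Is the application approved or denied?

Denied

Credit score 675 ≥ 620 (meets base)
DTI = 2,830/7,500 = 37.7% > 36% — standard DTI limit exceeded.
Reserves = 20,660/1,065 = 19.4 months ≥ 3
DTI 37.7% is within the 36%–40% exception band; checking compensating factors.
Override check — reserves: 19.4 mo (ok); score: 675 (below 680).
Compensating-factor requirement not fully met.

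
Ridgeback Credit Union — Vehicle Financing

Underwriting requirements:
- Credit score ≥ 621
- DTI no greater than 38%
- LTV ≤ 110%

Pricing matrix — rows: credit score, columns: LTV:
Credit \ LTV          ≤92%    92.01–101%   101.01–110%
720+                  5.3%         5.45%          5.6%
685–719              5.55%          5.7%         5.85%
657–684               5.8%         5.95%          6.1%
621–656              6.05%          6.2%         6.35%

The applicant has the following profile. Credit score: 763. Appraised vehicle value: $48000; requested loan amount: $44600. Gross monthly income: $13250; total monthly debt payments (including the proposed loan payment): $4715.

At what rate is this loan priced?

Credit score 763 ≥ 621; Debt-to-income = 4,715/13,250 = 35.6% — meets 38% limit
LTV = 44,600/48,000 = 92.9% ≤ 110%
Row: 763 falls in 720+. Column: 92.9% falls in 92.01–101%. Rate = 5.45%.

5.45%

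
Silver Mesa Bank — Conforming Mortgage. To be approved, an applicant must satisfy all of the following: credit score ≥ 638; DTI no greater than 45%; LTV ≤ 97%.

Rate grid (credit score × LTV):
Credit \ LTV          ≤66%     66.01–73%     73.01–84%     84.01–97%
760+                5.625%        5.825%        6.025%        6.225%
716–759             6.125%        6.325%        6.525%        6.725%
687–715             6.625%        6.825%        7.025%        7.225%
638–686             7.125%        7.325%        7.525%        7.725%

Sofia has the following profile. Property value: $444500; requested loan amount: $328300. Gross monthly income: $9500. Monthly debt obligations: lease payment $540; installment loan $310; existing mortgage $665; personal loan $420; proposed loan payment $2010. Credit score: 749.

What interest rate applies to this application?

Credit score 749 ≥ 638; Total monthly debts = (540 + 310 + 665 + 420 + 2,010) = 3,945. Debt-to-income = 3,945/9,500 = 41.5% — meets 45% limit
LTV = 328,300/444,500 = 73.9% ≤ 97%
Row: 749 falls in 716–759. Column: 73.9% falls in 73.01–84%. Rate = 6.525%.

6.525%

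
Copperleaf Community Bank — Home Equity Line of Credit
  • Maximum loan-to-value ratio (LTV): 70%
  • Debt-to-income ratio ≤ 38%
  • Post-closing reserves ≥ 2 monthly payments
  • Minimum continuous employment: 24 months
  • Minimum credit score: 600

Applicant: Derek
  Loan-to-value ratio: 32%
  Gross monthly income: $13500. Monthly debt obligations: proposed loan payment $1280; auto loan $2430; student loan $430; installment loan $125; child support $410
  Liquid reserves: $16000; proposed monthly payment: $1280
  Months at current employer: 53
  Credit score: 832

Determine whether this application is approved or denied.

Approved

LTV 32% ≤ 70%
Total monthly debts = (1,280 + 2,430 + 430 + 125 + 410) = 4,675. Debt-to-income = 4,675/13,500 = 34.6% — meets 38% limit
Reserves: 16,000 ÷ 1,280 = 12.5 months (meets 2-month minimum)
Employment 53 ≥ 24 months
Credit score 832 ≥ 600 (meets)
All criteria satisfied.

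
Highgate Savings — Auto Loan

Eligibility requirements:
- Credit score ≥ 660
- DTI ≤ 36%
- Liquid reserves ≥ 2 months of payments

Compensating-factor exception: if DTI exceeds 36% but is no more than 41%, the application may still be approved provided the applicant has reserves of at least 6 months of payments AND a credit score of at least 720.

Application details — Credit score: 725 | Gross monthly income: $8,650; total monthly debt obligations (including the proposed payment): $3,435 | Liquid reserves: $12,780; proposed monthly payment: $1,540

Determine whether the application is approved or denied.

Credit score 725 ≥ 660 (meets base)
DTI = 3,435/8,650 = 39.7% > 36% — standard DTI limit exceeded.
Liquid reserves cover 12,780/1,540 = 8.3 months — ≥ 2 required
DTI 39.7% is within the 36%–41% exception band; checking compensating factors.
Reserves 8.3 ≥ 6 months; credit score 725 ≥ 720.
Both override conditions satisfied; DTI exception granted.

Approved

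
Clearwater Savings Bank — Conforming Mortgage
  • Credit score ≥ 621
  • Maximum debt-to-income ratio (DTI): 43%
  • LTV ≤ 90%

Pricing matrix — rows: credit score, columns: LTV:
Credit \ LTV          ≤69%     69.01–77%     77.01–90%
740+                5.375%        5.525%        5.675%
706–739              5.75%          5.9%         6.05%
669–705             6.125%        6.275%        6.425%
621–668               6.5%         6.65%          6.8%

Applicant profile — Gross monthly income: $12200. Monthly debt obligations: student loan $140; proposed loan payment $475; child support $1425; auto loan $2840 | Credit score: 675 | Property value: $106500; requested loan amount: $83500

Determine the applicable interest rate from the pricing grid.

Credit score 675 ≥ 621; Total monthly debts = (140 + 475 + 1,425 + 2,840) = 4,880. DTI = 4,880/12,200 = 40% ≤ 43%
LTV: 83,500 ÷ 106,500 = 78.4%, within 90% cap
Row: 675 falls in 669–705. Column: 78.4% falls in 77.01–90%. Rate = 6.425%.

6.425%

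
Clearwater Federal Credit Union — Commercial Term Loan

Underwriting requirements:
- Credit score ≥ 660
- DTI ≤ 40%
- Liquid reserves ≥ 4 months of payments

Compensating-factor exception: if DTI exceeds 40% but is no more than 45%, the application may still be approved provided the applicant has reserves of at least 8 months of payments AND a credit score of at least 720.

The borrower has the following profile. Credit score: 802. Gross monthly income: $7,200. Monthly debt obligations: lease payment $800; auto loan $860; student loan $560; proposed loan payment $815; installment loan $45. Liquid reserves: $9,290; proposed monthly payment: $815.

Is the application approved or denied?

Approved

Credit score 802 ≥ 660 (meets base)
Total debts = (800 + 860 + 560 + 815 + 45) = 3,080. DTI = 3,080/7,200 = 42.8% > 40% — standard DTI limit exceeded.
Reserves = 9,290/815 = 11.4 months ≥ 4
DTI 42.8% is within the 40%–45% exception band; checking compensating factors.
Override check — reserves: 11.4 mo (ok); score: 802 (ok).
Both override conditions satisfied; DTI exception granted.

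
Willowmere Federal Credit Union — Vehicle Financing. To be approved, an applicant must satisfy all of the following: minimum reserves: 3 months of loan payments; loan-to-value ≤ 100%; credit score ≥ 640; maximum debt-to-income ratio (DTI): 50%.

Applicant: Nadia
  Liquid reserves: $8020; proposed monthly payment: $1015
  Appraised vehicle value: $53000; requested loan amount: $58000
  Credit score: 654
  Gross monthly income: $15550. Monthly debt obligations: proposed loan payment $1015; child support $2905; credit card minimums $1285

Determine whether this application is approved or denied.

Denied

Liquid reserves cover 8,020/1,015 = 7.9 months — ≥ 3 required
LTV = 58,000/53,000 = 109.4% > 100%
Credit score 654 ≥ 640 (meets)
Total monthly debts = (1,015 + 2,905 + 1,285) = 5,205. DTI: 5,205 ÷ 15,550 = 33.5%, within the 50% cap
Fails on LTV.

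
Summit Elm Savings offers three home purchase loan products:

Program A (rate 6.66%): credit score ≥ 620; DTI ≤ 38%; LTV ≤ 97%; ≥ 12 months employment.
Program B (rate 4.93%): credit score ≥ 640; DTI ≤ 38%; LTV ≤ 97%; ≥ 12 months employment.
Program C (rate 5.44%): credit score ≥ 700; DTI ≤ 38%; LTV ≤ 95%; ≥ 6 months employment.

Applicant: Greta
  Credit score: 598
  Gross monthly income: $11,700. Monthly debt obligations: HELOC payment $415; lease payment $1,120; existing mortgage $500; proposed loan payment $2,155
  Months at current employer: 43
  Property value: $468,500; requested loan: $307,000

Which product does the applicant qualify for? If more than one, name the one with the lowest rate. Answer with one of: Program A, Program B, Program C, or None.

Total debts = (415 + 1,120 + 500 + 2,155) = 4,190; DTI = 4,190/11,700 = 35.8%.
LTV = 307,000/468,500 = 65.5%.
Program A: score 598 < 620; DTI 35.8% ≤ 38%; LTV 65.5% ≤ 97%; employment 43 ≥ 12 mo → does not qualify.
Program B: score 598 < 640; DTI 35.8% ≤ 38%; LTV 65.5% ≤ 97%; employment 43 ≥ 12 mo → does not qualify.
Program C: score 598 < 700; DTI 35.8% ≤ 38%; LTV 65.5% ≤ 95%; employment 43 ≥ 6 mo → does not qualify.

None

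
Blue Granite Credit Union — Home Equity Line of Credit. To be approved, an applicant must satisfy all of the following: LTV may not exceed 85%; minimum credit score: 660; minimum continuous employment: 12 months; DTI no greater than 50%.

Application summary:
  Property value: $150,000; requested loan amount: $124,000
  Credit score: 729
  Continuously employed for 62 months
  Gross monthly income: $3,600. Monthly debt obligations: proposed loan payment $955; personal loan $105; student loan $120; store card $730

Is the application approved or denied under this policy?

Denied

Loan-to-value = 124,000/150,000 = 82.7% — pass (85% max)
Credit score 729 ≥ 660 (meets)
Employment 62 ≥ 12 months
Total monthly debts = (955 + 105 + 120 + 730) = 1,910. DTI: 1,910 ÷ 3,600 = 53.1%, exceeds the 50% cap
Fails on DTI.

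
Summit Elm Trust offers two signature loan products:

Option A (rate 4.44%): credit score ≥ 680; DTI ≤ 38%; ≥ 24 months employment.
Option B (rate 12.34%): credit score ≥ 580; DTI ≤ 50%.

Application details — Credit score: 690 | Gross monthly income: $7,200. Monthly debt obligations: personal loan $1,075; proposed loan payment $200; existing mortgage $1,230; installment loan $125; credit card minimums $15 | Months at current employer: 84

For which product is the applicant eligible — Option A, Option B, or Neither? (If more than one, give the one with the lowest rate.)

Total debts = (1,075 + 200 + 1,230 + 125 + 15) = 2,645; DTI = 2,645/7,200 = 36.7%.
Option A: score 690 ≥ 680; DTI 36.7% ≤ 38%; employment 84 ≥ 24 mo → qualifies.
Option B: score 690 ≥ 580; DTI 36.7% ≤ 50% → qualifies.
Qualifying: Option A, Option B. Lowest rate is 4.44% → Option A.

Option A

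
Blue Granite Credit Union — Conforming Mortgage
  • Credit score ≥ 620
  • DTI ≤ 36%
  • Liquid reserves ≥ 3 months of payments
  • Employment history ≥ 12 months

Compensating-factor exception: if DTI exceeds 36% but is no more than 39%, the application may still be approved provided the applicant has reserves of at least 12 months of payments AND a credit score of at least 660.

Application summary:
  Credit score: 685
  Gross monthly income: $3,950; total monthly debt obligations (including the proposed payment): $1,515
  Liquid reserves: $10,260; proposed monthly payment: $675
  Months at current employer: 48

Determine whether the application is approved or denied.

Credit score 685 ≥ 620 (meets base)
DTI = 1,515/3,950 = 38.4% > 36% — standard DTI limit exceeded.
Reserves: 10,260 ÷ 675 = 15.2 months (meets 3-month minimum)
Employment 48 ≥ 12 months
38.4% falls in the override range (36%–39%), so the compensating-factor test applies.
Reserves 15.2 ≥ 12 months; credit score 685 ≥ 660.
Both override conditions satisfied; DTI exception granted.

Approved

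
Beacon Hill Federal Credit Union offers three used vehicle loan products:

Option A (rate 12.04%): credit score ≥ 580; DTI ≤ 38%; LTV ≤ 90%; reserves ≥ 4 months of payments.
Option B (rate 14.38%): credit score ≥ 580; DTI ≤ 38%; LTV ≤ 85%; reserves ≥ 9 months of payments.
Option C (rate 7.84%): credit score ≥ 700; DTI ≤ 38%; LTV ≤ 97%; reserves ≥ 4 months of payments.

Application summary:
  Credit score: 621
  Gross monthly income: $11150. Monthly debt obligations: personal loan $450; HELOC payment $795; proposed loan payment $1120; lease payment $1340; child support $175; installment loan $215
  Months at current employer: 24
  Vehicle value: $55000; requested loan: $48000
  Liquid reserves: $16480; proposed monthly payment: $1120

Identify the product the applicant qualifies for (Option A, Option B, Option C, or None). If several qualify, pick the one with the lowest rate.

Total debts = (450 + 795 + 1,120 + 1,340 + 175 + 215) = 4,095; DTI = 4,095/11,150 = 36.7%.
LTV = 48,000/55,000 = 87.3%.
Reserves = 16,480/1,120 = 14.7 months.
Option A: score 621 ≥ 580; DTI 36.7% ≤ 38%; LTV 87.3% ≤ 90%; reserves 14.7 ≥ 4 mo → qualifies.
Option B: score 621 ≥ 580; DTI 36.7% ≤ 38%; LTV 87.3% > 85%; reserves 14.7 ≥ 9 mo → does not qualify.
Option C: score 621 < 700; DTI 36.7% ≤ 38%; LTV 87.3% ≤ 97%; reserves 14.7 ≥ 4 mo → does not qualify.

Option A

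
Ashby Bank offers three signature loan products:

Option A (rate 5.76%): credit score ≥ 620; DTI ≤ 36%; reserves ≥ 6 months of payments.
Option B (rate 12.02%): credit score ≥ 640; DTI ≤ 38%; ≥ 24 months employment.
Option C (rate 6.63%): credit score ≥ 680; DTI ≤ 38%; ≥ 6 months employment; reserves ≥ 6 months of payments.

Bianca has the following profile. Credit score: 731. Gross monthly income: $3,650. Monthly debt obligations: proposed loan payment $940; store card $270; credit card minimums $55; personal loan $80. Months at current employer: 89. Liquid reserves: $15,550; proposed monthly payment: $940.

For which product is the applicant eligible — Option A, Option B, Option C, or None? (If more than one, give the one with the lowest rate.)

Total debts = (940 + 270 + 55 + 80) = 1,345; DTI = 1,345/3,650 = 36.8%.
Reserves = 15,550/940 = 16.5 months.
Option A: score 731 ≥ 620; DTI 36.8% > 36%; reserves 16.5 ≥ 6 mo → does not qualify.
Option B: score 731 ≥ 640; DTI 36.8% ≤ 38%; employment 89 ≥ 24 mo → qualifies.
Option C: score 731 ≥ 680; DTI 36.8% ≤ 38%; employment 89 ≥ 6 mo; reserves 16.5 ≥ 6 mo → qualifies.
Qualifying: Option B, Option C. Lowest rate is 6.63% → Option C.

Option C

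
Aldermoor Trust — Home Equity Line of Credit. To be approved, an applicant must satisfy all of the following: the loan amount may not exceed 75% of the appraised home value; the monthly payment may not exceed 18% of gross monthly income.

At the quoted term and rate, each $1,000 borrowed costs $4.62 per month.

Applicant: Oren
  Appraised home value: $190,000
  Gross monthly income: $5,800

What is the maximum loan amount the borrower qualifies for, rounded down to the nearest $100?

Payment cap: 18% × $5,800 = $1,044/month.
At $4.62 per $1,000, that supports 1,044/4.62 × 1,000 ≈ $225,974 → $225,900.
LTV cap: 75% × $190,000 = $142,500 → $142,500.
Binding constraint: loan-to-value.

$142,500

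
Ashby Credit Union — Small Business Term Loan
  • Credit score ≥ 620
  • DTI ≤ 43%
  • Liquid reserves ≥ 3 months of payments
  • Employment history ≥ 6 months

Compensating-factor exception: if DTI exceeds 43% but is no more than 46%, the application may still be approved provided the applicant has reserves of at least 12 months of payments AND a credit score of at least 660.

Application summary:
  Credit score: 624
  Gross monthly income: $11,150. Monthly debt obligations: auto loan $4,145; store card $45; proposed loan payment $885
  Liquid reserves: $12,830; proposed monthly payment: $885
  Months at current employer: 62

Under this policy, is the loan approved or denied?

Denied

Credit score 624 ≥ 620 (meets base)
Total debts = (4,145 + 45 + 885) = 5,075. DTI = 5,075/11,150 = 45.5% > 43% — standard DTI limit exceeded.
Reserves: 12,830 ÷ 885 = 14.5 months (meets 3-month minimum)
Employment 62 ≥ 6 months
DTI 45.5% is within the 43%–46% exception band; checking compensating factors.
Override check — reserves: 14.5 mo (ok); score: 624 (below 660).
Compensating-factor requirement not fully met.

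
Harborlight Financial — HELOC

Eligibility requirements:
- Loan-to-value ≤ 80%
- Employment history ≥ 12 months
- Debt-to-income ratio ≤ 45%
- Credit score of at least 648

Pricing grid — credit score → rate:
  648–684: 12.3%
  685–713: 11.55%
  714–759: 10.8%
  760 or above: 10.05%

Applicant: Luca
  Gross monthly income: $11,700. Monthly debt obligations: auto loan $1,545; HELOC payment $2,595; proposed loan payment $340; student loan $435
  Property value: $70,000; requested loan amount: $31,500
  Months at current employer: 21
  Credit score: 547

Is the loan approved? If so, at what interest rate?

Denied

Credit score 547 < 648 (below minimum)
Total monthly debts = (1,545 + 2,595 + 340 + 435) = 4,915. DTI: 4,915 ÷ 11,700 = 42%, within the 45% cap
Employment 21 ≥ 12 months
Loan-to-value = 31,500/70,000 = 45% — pass (80% max)
Not all requirements met → denied.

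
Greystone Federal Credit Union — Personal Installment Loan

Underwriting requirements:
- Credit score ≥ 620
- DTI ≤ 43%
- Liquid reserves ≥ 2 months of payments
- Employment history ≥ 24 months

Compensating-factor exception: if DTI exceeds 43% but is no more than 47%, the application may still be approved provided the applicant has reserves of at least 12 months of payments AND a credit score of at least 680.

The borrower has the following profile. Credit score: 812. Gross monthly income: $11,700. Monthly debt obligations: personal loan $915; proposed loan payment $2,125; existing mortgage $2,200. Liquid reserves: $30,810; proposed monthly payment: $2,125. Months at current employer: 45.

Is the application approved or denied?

Approved

Credit score 812 ≥ 620 (meets base)
Total debts = (915 + 2,125 + 2,200) = 5,240. DTI = 5,240/11,700 = 44.8% > 43% — standard DTI limit exceeded.
Reserves: 30,810 ÷ 2,125 = 14.5 months (meets 2-month minimum)
Employment 45 ≥ 24 months
DTI 44.8% is within the 43%–47% exception band; checking compensating factors.
Reserves 14.5 ≥ 12 months; credit score 812 ≥ 680.
Both override conditions satisfied; DTI exception granted.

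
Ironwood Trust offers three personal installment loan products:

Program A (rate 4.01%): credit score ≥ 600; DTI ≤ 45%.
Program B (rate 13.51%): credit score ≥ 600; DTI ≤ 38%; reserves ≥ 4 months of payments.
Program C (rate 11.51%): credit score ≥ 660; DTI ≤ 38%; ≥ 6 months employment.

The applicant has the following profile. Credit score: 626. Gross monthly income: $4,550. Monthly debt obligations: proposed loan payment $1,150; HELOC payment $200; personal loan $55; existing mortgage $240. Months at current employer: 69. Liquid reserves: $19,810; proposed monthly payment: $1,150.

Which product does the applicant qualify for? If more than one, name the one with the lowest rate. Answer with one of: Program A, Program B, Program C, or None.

Total debts = (1,150 + 200 + 55 + 240) = 1,645; DTI = 1,645/4,550 = 36.2%.
Reserves = 19,810/1,150 = 17.2 months.
Program A: score 626 ≥ 600; DTI 36.2% ≤ 45% → qualifies.
Program B: score 626 ≥ 600; DTI 36.2% ≤ 38%; reserves 17.2 ≥ 4 mo → qualifies.
Program C: score 626 < 660; DTI 36.2% ≤ 38%; employment 69 ≥ 6 mo → does not qualify.
Qualifying: Program A, Program B. Lowest rate is 4.01% → Program A.

Program A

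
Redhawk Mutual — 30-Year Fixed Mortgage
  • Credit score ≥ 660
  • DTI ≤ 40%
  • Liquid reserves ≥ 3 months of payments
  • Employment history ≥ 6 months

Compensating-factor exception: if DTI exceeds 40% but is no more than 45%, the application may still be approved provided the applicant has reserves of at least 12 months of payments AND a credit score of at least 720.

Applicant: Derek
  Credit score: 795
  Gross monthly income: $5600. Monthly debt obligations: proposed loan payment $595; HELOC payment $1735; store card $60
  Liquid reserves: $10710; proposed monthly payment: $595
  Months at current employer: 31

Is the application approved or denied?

Credit score 795 ≥ 660 (meets base)
Total debts = (595 + 1,735 + 60) = 2,390. DTI: 2,390 ÷ 5,600 = 42.7%, over the 40% base limit.
Liquid reserves cover 10,710/595 = 18.0 months — ≥ 3 required
Employment 31 ≥ 6 months
DTI 42.7% is within the 40%–45% exception band; checking compensating factors.
Reserves 18.0 ≥ 12 months; credit score 795 ≥ 720.
Both override conditions satisfied; DTI exception granted.

Approved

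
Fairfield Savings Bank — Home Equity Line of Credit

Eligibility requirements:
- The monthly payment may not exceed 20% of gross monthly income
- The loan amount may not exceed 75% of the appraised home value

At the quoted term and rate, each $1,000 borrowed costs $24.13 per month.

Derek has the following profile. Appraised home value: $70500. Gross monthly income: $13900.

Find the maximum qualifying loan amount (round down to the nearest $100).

$52,800

Payment cap: 20% × $13,900 = $2,780/month.
At $24.13 per $1,000, that supports 2,780/24.13 × 1,000 ≈ $115,209 → $115,200.
LTV cap: 75% × $70,500 = $52,875 → $52,800.
Binding constraint: loan-to-value.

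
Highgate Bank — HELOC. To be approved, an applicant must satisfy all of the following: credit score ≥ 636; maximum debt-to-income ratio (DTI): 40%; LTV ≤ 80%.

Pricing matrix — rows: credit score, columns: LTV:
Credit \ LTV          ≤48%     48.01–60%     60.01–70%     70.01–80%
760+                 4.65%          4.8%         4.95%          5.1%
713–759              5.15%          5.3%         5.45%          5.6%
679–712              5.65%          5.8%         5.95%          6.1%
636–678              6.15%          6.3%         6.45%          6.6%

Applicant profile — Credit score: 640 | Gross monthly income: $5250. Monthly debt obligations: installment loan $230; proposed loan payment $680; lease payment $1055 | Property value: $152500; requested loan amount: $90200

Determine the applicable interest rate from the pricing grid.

Credit score 640 ≥ 636; Total monthly debts = (230 + 680 + 1,055) = 1,965. DTI = 1,965/5,250 = 37.4% ≤ 40%
Loan-to-value = 90,200/152,500 = 59.1% — pass (80% max)
Score 640 is in the 636–678 band; LTV 59.1% is in the 48.01–60% band → 6.3%.

6.3%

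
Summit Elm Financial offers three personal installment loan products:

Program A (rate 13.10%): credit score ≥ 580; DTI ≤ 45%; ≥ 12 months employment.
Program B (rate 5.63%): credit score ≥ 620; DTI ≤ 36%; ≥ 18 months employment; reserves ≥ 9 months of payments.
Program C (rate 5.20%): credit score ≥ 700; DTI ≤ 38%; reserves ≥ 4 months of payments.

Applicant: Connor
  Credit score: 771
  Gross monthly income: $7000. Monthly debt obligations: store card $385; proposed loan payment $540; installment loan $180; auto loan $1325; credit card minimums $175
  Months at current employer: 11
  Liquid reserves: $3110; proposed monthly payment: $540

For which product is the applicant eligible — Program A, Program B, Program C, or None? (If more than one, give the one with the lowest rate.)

Program C

Total debts = (385 + 540 + 180 + 1,325 + 175) = 2,605; DTI = 2,605/7,000 = 37.2%.
Reserves = 3,110/540 = 5.8 months.
Program A: score 771 ≥ 580; DTI 37.2% ≤ 45%; employment 11 < 12 mo → does not qualify.
Program B: score 771 ≥ 620; DTI 37.2% > 36%; employment 11 < 18 mo; reserves 5.8 < 9 mo → does not qualify.
Program C: score 771 ≥ 700; DTI 37.2% ≤ 38%; reserves 5.8 ≥ 4 mo → qualifies.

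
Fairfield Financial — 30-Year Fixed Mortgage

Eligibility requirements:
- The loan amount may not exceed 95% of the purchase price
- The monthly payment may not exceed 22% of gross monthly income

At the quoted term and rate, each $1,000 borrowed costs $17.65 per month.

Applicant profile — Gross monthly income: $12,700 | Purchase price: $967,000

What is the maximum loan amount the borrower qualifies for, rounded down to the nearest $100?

$158,300

Payment cap: 22% × $12,700 = $2,794/month.
At $17.65 per $1,000, that supports 2,794/17.65 × 1,000 ≈ $158,300 → $158,300.
LTV cap: 95% × $967,000 = $918,650 → $918,600.
Binding constraint: payment-to-income.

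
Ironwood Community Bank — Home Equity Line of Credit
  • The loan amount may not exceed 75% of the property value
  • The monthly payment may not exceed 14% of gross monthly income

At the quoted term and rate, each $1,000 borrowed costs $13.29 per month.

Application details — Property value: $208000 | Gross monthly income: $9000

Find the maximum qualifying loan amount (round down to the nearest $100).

Payment cap: 14% × $9,000 = $1,260/month.
At $13.29 per $1,000, that supports 1,260/13.29 × 1,000 ≈ $94,808 → $94,800.
LTV cap: 75% × $208,000 = $156,000 → $156,000.
Binding constraint: payment-to-income.

$94,800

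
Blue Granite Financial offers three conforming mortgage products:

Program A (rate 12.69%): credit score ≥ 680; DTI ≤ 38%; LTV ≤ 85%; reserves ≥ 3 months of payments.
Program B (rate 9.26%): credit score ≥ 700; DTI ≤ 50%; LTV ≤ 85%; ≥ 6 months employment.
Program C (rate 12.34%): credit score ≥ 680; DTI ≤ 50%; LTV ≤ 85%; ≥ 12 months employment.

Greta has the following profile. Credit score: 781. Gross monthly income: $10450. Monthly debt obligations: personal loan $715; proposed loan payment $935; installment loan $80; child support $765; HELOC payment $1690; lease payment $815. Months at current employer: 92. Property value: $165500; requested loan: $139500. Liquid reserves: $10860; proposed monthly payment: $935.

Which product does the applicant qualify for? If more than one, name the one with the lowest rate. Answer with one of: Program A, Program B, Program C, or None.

Total debts = (715 + 935 + 80 + 765 + 1,690 + 815) = 5,000; DTI = 5,000/10,450 = 47.8%.
LTV = 139,500/165,500 = 84.3%.
Reserves = 10,860/935 = 11.6 months.
Program A: score 781 ≥ 680; DTI 47.8% > 38%; LTV 84.3% ≤ 85%; reserves 11.6 ≥ 3 mo → does not qualify.
Program B: score 781 ≥ 700; DTI 47.8% ≤ 50%; LTV 84.3% ≤ 85%; employment 92 ≥ 6 mo → qualifies.
Program C: score 781 ≥ 680; DTI 47.8% ≤ 50%; LTV 84.3% ≤ 85%; employment 92 ≥ 12 mo → qualifies.
Qualifying: Program B, Program C. Lowest rate is 9.26% → Program B.

Program B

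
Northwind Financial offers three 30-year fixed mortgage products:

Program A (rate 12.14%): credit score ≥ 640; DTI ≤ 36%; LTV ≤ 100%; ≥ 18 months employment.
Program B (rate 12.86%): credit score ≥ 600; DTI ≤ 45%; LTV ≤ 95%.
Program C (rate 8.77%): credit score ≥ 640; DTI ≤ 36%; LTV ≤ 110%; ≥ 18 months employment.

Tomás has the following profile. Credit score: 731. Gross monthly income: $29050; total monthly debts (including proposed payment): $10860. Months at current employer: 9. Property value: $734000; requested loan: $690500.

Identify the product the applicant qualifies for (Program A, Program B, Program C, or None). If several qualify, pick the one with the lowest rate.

Program B

DTI = 10,860/29,050 = 37.4%.
LTV = 690,500/734,000 = 94.1%.
Program A: score 731 ≥ 640; DTI 37.4% > 36%; LTV 94.1% ≤ 100%; employment 9 < 18 mo → does not qualify.
Program B: score 731 ≥ 600; DTI 37.4% ≤ 45%; LTV 94.1% ≤ 95% → qualifies.
Program C: score 731 ≥ 640; DTI 37.4% > 36%; LTV 94.1% ≤ 110%; employment 9 < 18 mo → does not qualify.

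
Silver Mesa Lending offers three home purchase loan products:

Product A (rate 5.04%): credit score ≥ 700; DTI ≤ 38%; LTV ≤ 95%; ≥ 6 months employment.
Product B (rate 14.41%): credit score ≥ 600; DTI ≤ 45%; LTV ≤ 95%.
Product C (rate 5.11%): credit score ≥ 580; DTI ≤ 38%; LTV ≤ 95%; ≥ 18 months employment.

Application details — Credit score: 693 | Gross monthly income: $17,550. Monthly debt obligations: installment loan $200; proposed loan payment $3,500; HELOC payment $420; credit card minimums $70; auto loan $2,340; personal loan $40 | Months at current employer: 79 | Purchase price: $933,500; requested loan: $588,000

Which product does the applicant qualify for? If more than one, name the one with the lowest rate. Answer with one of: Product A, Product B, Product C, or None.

Product C

Total debts = (200 + 3,500 + 420 + 70 + 2,340 + 40) = 6,570; DTI = 6,570/17,550 = 37.4%.
LTV = 588,000/933,500 = 63%.
Product A: score 693 < 700; DTI 37.4% ≤ 38%; LTV 63% ≤ 95%; employment 79 ≥ 6 mo → does not qualify.
Product B: score 693 ≥ 600; DTI 37.4% ≤ 45%; LTV 63% ≤ 95% → qualifies.
Product C: score 693 ≥ 580; DTI 37.4% ≤ 38%; LTV 63% ≤ 95%; employment 79 ≥ 18 mo → qualifies.
Qualifying: Product B, Product C. Lowest rate is 5.11% → Product C.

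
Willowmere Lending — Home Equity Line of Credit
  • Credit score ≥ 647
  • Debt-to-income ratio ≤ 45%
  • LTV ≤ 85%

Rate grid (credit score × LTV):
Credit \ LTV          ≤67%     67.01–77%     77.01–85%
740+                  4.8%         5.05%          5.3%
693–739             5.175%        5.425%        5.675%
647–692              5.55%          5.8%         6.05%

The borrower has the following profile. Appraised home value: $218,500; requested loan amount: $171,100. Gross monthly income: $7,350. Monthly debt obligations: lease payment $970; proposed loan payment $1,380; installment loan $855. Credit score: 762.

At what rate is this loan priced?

5.3%

Credit score 762 ≥ 647; Total monthly debts = (970 + 1,380 + 855) = 3,205. Debt-to-income = 3,205/7,350 = 43.6% — meets 45% limit
LTV: 171,100 ÷ 218,500 = 78.3%, within 85% cap
Credit 762 → row 740+; LTV 78.3% → column 77.01–85%. Grid cell → 5.3%.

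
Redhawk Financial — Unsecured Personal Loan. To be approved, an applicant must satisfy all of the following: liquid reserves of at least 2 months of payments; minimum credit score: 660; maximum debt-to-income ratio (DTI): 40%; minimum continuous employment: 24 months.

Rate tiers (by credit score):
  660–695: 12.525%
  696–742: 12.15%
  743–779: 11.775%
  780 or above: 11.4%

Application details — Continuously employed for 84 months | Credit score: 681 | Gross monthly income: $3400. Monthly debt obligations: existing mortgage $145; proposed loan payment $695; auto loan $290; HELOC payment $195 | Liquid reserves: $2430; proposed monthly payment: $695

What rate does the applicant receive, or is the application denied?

Credit score 681 ≥ 660 (meets minimum)
Employment 84 ≥ 24 months
Total monthly debts = (145 + 695 + 290 + 195) = 1,325. DTI = 1,325/3,400 = 39% ≤ 40%
Liquid reserves cover 2,430/695 = 3.5 months — ≥ 2 required
All requirements met. Score 681 falls in the 660–695 tier → 12.525%.

Approved at 12.525%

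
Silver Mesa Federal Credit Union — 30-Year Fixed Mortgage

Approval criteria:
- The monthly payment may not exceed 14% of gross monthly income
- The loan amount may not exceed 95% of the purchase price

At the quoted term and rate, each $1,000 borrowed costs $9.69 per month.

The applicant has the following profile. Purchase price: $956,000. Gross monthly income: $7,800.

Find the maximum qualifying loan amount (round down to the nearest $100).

Payment cap: 14% × $7,800 = $1,092/month.
At $9.69 per $1,000, that supports 1,092/9.69 × 1,000 ≈ $112,693 → $112,600.
LTV cap: 95% × $956,000 = $908,200 → $908,200.
Binding constraint: payment-to-income.

$112,600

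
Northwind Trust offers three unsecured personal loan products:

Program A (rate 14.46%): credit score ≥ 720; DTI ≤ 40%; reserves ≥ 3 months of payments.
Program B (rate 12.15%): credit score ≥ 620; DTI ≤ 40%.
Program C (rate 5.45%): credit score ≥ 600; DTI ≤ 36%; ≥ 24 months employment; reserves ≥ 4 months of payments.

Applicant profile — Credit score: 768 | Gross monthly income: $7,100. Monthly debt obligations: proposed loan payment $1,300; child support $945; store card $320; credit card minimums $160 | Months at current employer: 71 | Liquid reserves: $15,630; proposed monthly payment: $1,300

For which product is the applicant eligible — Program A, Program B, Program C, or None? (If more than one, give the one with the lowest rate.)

Program B

Total debts = (1,300 + 945 + 320 + 160) = 2,725; DTI = 2,725/7,100 = 38.4%.
Reserves = 15,630/1,300 = 12.0 months.
Program A: score 768 ≥ 720; DTI 38.4% ≤ 40%; reserves 12.0 ≥ 3 mo → qualifies.
Program B: score 768 ≥ 620; DTI 38.4% ≤ 40% → qualifies.
Program C: score 768 ≥ 600; DTI 38.4% > 36%; employment 71 ≥ 24 mo; reserves 12.0 ≥ 4 mo → does not qualify.
Qualifying: Program A, Program B. Lowest rate is 12.15% → Program B.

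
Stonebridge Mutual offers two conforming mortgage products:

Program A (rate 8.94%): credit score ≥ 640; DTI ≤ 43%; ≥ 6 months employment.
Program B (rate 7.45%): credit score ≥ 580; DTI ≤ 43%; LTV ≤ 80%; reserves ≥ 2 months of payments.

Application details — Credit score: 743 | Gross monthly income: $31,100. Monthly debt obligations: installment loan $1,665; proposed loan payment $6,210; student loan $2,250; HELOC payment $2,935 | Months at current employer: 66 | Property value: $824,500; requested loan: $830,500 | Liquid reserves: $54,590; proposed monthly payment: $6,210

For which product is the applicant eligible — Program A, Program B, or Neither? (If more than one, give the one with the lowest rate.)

Program A

Total debts = (1,665 + 6,210 + 2,250 + 2,935) = 13,060; DTI = 13,060/31,100 = 42%.
LTV = 830,500/824,500 = 100.7%.
Reserves = 54,590/6,210 = 8.8 months.
Program A: score 743 ≥ 640; DTI 42% ≤ 43%; employment 66 ≥ 6 mo → qualifies.
Program B: score 743 ≥ 580; DTI 42% ≤ 43%; LTV 100.7% > 80%; reserves 8.8 ≥ 2 mo → does not qualify.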